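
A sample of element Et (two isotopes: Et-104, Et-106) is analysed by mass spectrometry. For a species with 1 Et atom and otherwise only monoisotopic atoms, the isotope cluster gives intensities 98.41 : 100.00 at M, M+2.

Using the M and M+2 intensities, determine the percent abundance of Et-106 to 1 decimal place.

50.4%

Let p = fractional abundance of Et-104. I(M+2)/I(M) = [C(1,1)·p^0·(1−p)] / p^1 = 1·(1−p)/p = 100.00/98.41 = 1.0162
(1−p)/p = 1.0162/1 = 1.0162  ⇒  p = 1/(1 + 1.0162) = 0.4960
Et-104: 49.6%, Et-106: 50.4%.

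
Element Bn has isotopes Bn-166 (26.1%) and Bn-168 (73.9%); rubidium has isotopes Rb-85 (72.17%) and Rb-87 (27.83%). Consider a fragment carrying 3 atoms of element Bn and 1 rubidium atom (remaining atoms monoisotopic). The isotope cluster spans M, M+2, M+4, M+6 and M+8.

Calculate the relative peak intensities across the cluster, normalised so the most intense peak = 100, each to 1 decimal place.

Element Bn pattern (n=3): 0.01777958 : 0.15102426 : 0.42761274 : 0.40358342
Rubidium pattern (n=1): 0.7217 : 0.2783
Convolve the two distributions (both contribute in 2-u steps):
  M: 0.01777958×0.7217 = 0.012832
  M+2: 0.01777958×0.2783 + 0.15102426×0.7217 = 0.113942
  M+4: 0.15102426×0.2783 + 0.42761274×0.7217 = 0.350638
  M+6: 0.42761274×0.2783 + 0.40358342×0.7217 = 0.410271
  M+8: 0.40358342×0.2783 = 0.112317
Scale to base peak (0.410271) = 100: 3.1 : 27.8 : 85.5 : 100.0 : 27.4

3.1 : 27.8 : 85.5 : 100.0 : 27.4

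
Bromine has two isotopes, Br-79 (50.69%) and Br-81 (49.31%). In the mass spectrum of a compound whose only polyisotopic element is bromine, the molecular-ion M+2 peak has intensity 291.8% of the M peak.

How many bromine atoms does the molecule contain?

3

With n Br atoms, P(M+2)/P(M) = C(n,1)·p^(n−1)q / p^n = n·q/p = n · 0.4931/0.5069.
n = 2.918 × 0.5069/0.4931 = 3.00 ≈ 3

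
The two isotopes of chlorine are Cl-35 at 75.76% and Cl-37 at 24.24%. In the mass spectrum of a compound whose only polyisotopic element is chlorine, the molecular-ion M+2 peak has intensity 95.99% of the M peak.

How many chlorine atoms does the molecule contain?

3

For n independent Cl atoms, I(M+2)/I(M) = n · (abundance Cl-37) / (abundance Cl-35) = n · 0.2424/0.7576.
n = 0.9599 × 0.7576/0.2424 = 3.00 ≈ 3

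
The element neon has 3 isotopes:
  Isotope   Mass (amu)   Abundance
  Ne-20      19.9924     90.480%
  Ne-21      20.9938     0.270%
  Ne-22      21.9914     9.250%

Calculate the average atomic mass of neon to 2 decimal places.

20.18 amu

The abundance-weighted mean is 0.90480 × 19.9924 + 0.00270 × 20.9938 + 0.09250 × 21.9914
= 18.08912 + 0.05668 + 2.03420 = 20.18000 amu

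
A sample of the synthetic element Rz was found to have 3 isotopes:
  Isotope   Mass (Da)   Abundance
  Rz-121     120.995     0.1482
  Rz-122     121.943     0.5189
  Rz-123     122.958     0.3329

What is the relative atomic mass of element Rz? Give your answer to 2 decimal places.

Ar = Σ fᵢ·mᵢ = 0.1482 × 120.995 + 0.5189 × 121.943 + 0.3329 × 122.958
= 17.9315 + 63.2762 + 40.9327 = 122.1404 Da

122.14 Da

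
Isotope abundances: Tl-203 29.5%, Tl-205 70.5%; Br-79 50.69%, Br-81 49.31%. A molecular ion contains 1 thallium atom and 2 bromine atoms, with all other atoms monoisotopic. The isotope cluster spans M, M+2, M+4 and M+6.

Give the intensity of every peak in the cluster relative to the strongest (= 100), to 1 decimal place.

17.9 : 77.5 : 100.0 : 40.4

Thallium pattern (n=1): 0.2950 : 0.7050
Bromine pattern (n=2): 0.25694761 : 0.49990478 : 0.24314761
Convolve the two distributions (both contribute in 2-u steps):
  M: 0.2950×0.25694761 = 0.075800
  M+2: 0.2950×0.49990478 + 0.7050×0.25694761 = 0.328620
  M+4: 0.2950×0.24314761 + 0.7050×0.49990478 = 0.424161
  M+6: 0.7050×0.24314761 = 0.171419
Scale to base peak (0.424161) = 100: 17.9 : 77.5 : 100.0 : 40.4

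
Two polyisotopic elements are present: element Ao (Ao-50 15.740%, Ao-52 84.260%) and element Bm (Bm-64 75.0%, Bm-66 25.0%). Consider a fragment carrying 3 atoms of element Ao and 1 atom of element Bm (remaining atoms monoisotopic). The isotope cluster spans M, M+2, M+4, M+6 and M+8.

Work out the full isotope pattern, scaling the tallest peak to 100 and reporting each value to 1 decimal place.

Element Ao pattern (n=3): 0.00389955 : 0.06262564 : 0.33525008 : 0.59822473
Element Bm pattern (n=1): 0.7500 : 0.2500
Convolve the two distributions (both contribute in 2-u steps):
  M: 0.00389955×0.7500 = 0.002925
  M+2: 0.00389955×0.2500 + 0.06262564×0.7500 = 0.047944
  M+4: 0.06262564×0.2500 + 0.33525008×0.7500 = 0.267094
  M+6: 0.33525008×0.2500 + 0.59822473×0.7500 = 0.532481
  M+8: 0.59822473×0.2500 = 0.149556
Scale to base peak (0.532481) = 100: 0.5 : 9.0 : 50.2 : 100.0 : 28.1

0.5 : 9.0 : 50.2 : 100.0 : 28.1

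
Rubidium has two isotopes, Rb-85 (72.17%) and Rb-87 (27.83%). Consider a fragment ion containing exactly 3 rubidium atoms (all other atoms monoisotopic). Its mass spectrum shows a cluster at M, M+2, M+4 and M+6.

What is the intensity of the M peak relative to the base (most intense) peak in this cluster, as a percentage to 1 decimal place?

Binomial terms of (0.7217 + 0.2783)^3: M 0.3759, M+2 0.4349, M+4 0.1677, M+6 0.0216 → M+2 is the base peak.
P(M+2) = C(3,1) × 0.7217^2 × 0.2783^1 = 3 × 0.52085089 × 0.2783 = 0.434858 (base)
P(M) = C(3,0) × 0.7217^3 × 0.2783^0 = 1 × 0.37589809 × 1.0000 = 0.375898
Relative intensity = 0.375898 / 0.434858 × 100 = 86.4

86.4%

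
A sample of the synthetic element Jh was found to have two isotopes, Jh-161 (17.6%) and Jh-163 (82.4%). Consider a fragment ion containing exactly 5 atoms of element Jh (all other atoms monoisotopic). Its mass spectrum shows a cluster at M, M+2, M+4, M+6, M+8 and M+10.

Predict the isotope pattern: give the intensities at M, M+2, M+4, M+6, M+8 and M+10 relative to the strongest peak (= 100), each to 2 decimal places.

Expanding (0.176 + 0.824)^5:
P(M) = 0.176^5 = 0.000169
P(M+2) = 5 × 0.176^4 × 0.824^1 = 0.003953
P(M+4) = 10 × 0.176^3 × 0.824^2 = 0.037016
P(M+6) = 10 × 0.176^2 × 0.824^3 = 0.173303
P(M+8) = 5 × 0.176^1 × 0.824^4 = 0.405687
P(M+10) = 0.824^5 = 0.379871
The M+8 peak is largest (0.405687); scaling to 100 gives 0.04 : 0.97 : 9.12 : 42.72 : 100.00 : 93.64.

0.04 : 0.97 : 9.12 : 42.72 : 100.00 : 93.64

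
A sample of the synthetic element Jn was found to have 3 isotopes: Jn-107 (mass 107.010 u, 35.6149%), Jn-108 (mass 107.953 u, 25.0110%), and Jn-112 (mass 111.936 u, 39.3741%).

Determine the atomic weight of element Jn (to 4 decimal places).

109.1854 u

Average mass = Σ (abundance × isotope mass) = 0.356149 × 107.010 + 0.250110 × 107.953 + 0.393741 × 111.936
= 38.11150 + 27.00012 + 44.07379 = 109.18541 u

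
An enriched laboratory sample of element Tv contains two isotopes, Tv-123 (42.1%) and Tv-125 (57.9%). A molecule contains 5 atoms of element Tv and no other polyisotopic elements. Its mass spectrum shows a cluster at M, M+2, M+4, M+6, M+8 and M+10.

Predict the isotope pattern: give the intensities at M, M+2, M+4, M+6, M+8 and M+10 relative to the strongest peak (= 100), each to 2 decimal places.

Expanding (0.421 + 0.579)^5:
P(M) = 0.421^5 = 0.013225
P(M+2) = 5 × 0.421^4 × 0.579^1 = 0.090945
P(M+4) = 10 × 0.421^3 × 0.579^2 = 0.250152
P(M+6) = 10 × 0.421^2 × 0.579^3 = 0.344033
P(M+8) = 5 × 0.421^1 × 0.579^4 = 0.236574
P(M+10) = 0.579^5 = 0.065072
The M+6 peak is largest (0.344033); scaling to 100 gives 3.84 : 26.43 : 72.71 : 100.00 : 68.76 : 18.91.

3.84 : 26.43 : 72.71 : 100.00 : 68.76 : 18.91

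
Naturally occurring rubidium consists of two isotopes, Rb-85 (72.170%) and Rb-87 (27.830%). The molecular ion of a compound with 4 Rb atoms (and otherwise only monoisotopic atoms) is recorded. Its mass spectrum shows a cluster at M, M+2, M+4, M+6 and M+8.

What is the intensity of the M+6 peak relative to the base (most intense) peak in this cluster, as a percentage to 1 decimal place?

Term probabilities: M 0.2713, M+2 0.4184, M+4 0.2420, M+6 0.0622, M+8 0.0060. Base peak = M+2.
P(M+2) = C(4,1) × 0.72170^3 × 0.27830^1 = 4 × 0.37589809 × 0.2783 = 0.418450 (base)
P(M+6) = C(4,3) × 0.72170^1 × 0.27830^3 = 4 × 0.7217 × 0.02155458 = 0.062224
Relative intensity = 0.062224 / 0.418450 × 100 = 14.9

14.9%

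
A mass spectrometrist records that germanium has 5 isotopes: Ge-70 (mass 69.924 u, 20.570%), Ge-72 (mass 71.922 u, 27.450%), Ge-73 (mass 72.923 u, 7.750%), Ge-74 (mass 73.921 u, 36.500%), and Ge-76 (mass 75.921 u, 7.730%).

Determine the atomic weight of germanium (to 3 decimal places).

Average mass = Σ (abundance × isotope mass) = 0.20570 × 69.924 + 0.27450 × 71.922 + 0.07750 × 72.923 + 0.36500 × 73.921 + 0.07730 × 75.921
= 14.3834 + 19.7426 + 5.6515 + 26.9812 + 5.8687 = 72.6274 u

72.627 u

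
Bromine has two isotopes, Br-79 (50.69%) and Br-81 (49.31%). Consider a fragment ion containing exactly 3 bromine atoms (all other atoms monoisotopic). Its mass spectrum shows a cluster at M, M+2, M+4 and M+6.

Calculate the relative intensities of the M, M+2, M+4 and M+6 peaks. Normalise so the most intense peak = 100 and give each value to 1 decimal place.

34.3 : 100.0 : 97.3 : 31.5

The 3 Br atoms are independent, so intensities follow the terms of (0.5069 + 0.4931)^3.
P(M) = 0.5069^3 = 0.130247
P(M+2) = 3 × 0.5069^2 × 0.4931^1 = 0.380103
P(M+4) = 3 × 0.5069^1 × 0.4931^2 = 0.369755
P(M+6) = 0.4931^3 = 0.119896
The M+2 peak is largest (0.380103); scaling to 100 gives 34.3 : 100.0 : 97.3 : 31.5.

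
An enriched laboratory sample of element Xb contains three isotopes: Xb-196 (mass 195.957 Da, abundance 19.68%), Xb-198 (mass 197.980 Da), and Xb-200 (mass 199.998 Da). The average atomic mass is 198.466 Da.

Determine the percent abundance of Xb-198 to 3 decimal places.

Let x and y be the fractions of Xb-198 and Xb-200. Then x + y = 1 − 0.1968 = 0.8032 and 197.980x + 199.998y = 198.466 − 0.1968×195.957 = 159.9016624.
Substituting: 197.980x + 199.998(0.8032 − x) = 159.9016624
(197.980 − 199.998)x = -0.7367312  ⇒  x = 0.36508, y = 0.43812
Xb-198: 36.508%, Xb-200: 43.812%.

36.508%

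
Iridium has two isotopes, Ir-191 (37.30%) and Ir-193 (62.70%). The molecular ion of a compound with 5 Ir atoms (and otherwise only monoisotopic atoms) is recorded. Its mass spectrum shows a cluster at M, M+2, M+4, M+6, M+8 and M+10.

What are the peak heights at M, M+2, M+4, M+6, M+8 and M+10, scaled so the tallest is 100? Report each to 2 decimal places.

Expanding (0.3730 + 0.6270)^5:
P(M) = 0.3730^5 = 0.007220
P(M+2) = 5 × 0.3730^4 × 0.6270^1 = 0.060684
P(M+4) = 10 × 0.3730^3 × 0.6270^2 = 0.204015
P(M+6) = 10 × 0.3730^2 × 0.6270^3 = 0.342942
P(M+8) = 5 × 0.3730^1 × 0.6270^4 = 0.288237
P(M+10) = 0.6270^5 = 0.096903
The M+6 peak is largest (0.342942); scaling to 100 gives 2.11 : 17.70 : 59.49 : 100.00 : 84.05 : 28.26.

2.11 : 17.70 : 59.49 : 100.00 : 84.05 : 28.26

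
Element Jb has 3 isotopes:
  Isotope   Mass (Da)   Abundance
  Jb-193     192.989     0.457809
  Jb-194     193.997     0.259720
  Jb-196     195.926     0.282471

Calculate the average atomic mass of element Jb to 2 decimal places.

194.08 Da

Weight each isotope mass by its fractional abundance: 0.457809 × 192.989 + 0.259720 × 193.997 + 0.282471 × 195.926
= 88.3521 + 50.3849 + 55.3434 = 194.0804 Da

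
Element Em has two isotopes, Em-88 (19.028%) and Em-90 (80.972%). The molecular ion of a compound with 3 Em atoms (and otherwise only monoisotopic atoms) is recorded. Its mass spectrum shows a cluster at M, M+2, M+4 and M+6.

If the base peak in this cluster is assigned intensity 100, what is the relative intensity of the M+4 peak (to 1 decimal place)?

(0.19028 + 0.80972)^3 gives M 0.0069, M+2 0.0880, M+4 0.3743, M+6 0.5309; the largest is M+6.
P(M+6) = C(3,3) × 0.19028^0 × 0.80972^3 = 1 × 1.0000 × 0.53089007 = 0.530890 (base)
P(M+4) = C(3,2) × 0.19028^1 × 0.80972^2 = 3 × 0.19028 × 0.65564648 = 0.374269
Relative intensity = 0.374269 / 0.530890 × 100 = 70.5

70.5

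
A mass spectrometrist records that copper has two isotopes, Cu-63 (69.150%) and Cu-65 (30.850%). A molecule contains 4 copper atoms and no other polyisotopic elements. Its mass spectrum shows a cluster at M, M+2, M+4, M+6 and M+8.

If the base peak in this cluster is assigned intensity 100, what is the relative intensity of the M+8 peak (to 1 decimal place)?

Binomial terms of (0.69150 + 0.30850)^4: M 0.2286, M+2 0.4080, M+4 0.2731, M+6 0.0812, M+8 0.0091 → M+2 is the base peak.
P(M+2) = C(4,1) × 0.69150^3 × 0.30850^1 = 4 × 0.33065611 × 0.3085 = 0.408030 (base)
P(M+8) = C(4,4) × 0.69150^0 × 0.30850^4 = 1 × 1.0000 × 0.00905776 = 0.009058
Relative intensity = 0.009058 / 0.408030 × 100 = 2.2

2.2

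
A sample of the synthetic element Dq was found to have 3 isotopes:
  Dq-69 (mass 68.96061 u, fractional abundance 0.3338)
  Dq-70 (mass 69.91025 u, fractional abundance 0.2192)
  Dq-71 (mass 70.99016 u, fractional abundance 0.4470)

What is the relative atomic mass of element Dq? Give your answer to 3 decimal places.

70.076 u

Average mass = Σ (abundance × isotope mass) = 0.3338 × 68.96061 + 0.2192 × 69.91025 + 0.4470 × 70.99016
= 23.019052 + 15.324327 + 31.732602 = 70.075981 u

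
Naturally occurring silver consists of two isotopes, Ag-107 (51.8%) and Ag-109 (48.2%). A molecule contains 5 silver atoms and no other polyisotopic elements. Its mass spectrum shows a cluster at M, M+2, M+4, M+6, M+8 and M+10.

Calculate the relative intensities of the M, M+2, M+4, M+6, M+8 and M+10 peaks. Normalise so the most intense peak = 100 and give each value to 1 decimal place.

11.5 : 53.7 : 100.0 : 93.1 : 43.3 : 8.1

Expanding (0.518 + 0.482)^5:
P(M) = 0.518^5 = 0.037295
P(M+2) = 5 × 0.518^4 × 0.482^1 = 0.173515
P(M+4) = 10 × 0.518^3 × 0.482^2 = 0.322911
P(M+6) = 10 × 0.518^2 × 0.482^3 = 0.300470
P(M+8) = 5 × 0.518^1 × 0.482^4 = 0.139794
P(M+10) = 0.482^5 = 0.026016
The M+4 peak is largest (0.322911); scaling to 100 gives 11.5 : 53.7 : 100.0 : 93.1 : 43.3 : 8.1.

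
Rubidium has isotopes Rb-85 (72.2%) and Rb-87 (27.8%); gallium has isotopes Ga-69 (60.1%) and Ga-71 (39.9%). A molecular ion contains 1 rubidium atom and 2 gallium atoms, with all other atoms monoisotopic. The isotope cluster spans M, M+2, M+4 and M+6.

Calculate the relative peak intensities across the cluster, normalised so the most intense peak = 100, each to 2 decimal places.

58.38 : 100.00 : 55.58 : 9.91

Rubidium pattern (n=1): 0.7220 : 0.2780
Gallium pattern (n=2): 0.361201 : 0.479598 : 0.159201
Convolve the two distributions (both contribute in 2-u steps):
  M: 0.7220×0.361201 = 0.260787
  M+2: 0.7220×0.479598 + 0.2780×0.361201 = 0.446684
  M+4: 0.7220×0.159201 + 0.2780×0.479598 = 0.248271
  M+6: 0.2780×0.159201 = 0.044258
Scale to base peak (0.446684) = 100: 58.38 : 100.00 : 55.58 : 9.91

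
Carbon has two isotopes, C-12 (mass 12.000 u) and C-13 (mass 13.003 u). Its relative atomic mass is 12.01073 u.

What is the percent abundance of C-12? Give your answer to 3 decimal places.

98.930%

Let x be the fractional abundance of C-12; then C-13 has abundance 1 − x.
12.000·x + 13.003·(1 − x) = 12.01073
(12.000 − 13.003)·x = 12.01073 − 13.003
x = -0.99227 / -1.003 = 0.98930 → 98.930% C-12, 1.070% C-13.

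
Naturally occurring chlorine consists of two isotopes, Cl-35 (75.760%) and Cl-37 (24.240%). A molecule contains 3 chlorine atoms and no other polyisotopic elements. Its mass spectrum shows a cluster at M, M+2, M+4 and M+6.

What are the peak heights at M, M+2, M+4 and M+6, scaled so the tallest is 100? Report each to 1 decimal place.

Expanding (0.75760 + 0.24240)^3:
P(M) = 0.75760^3 = 0.434830
P(M+2) = 3 × 0.75760^2 × 0.24240^1 = 0.417382
P(M+4) = 3 × 0.75760^1 × 0.24240^2 = 0.133545
P(M+6) = 0.24240^3 = 0.014243
The M peak is largest (0.434830); scaling to 100 gives 100.0 : 96.0 : 30.7 : 3.3.

100.0 : 96.0 : 30.7 : 3.3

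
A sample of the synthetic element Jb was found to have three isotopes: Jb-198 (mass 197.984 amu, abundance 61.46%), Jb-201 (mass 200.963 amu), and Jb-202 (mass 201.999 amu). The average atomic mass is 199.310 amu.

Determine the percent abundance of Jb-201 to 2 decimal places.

Let x and y be the fractions of Jb-201 and Jb-202. Then x + y = 1 − 0.6146 = 0.3854 and 200.963x + 201.999y = 199.310 − 0.6146×197.984 = 77.6290336.
Substituting: 200.963x + 201.999(0.3854 − x) = 77.6290336
(200.963 − 201.999)x = -0.221381  ⇒  x = 0.21369, y = 0.17171
Jb-201: 21.37%, Jb-202: 17.17%.

21.37%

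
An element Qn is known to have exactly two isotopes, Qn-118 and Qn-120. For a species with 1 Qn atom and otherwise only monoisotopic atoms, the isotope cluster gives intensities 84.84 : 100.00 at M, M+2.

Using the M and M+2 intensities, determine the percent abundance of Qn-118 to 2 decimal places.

Write p for the Qn-118 fraction. I(M+2)/I(M) = [C(1,1)·p^0·(1−p)] / p^1 = 1·(1−p)/p = 100.00/84.84 = 1.1787
(1−p)/p = 1.1787/1 = 1.1787  ⇒  p = 1/(1 + 1.1787) = 0.4590
Qn-118: 45.90%, Qn-120: 54.10%.

45.90%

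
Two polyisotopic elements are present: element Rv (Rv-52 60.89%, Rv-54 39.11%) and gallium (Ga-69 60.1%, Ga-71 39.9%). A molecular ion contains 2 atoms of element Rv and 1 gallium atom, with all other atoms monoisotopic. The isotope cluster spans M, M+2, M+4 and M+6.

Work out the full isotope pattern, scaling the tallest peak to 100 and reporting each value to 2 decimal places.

Element Rv pattern (n=2): 0.37075921 : 0.47628158 : 0.15295921
Gallium pattern (n=1): 0.6010 : 0.3990
Convolve the two distributions (both contribute in 2-u steps):
  M: 0.37075921×0.6010 = 0.222826
  M+2: 0.37075921×0.3990 + 0.47628158×0.6010 = 0.434178
  M+4: 0.47628158×0.3990 + 0.15295921×0.6010 = 0.281965
  M+6: 0.15295921×0.3990 = 0.061031
Scale to base peak (0.434178) = 100: 51.32 : 100.00 : 64.94 : 14.06

51.32 : 100.00 : 64.94 : 14.06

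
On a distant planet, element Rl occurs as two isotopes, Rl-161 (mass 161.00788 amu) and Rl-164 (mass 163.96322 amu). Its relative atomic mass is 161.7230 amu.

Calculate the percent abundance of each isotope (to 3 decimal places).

Rl-161: 75.802%, Rl-164: 24.198%

Writing the weighted mean with unknown fraction x of Rl-161:
161.00788·x + 163.96322·(1 − x) = 161.7230
(161.00788 − 163.96322)·x = 161.7230 − 163.96322
x = -2.24022 / -2.95534 = 0.75802 → 75.802% Rl-161, 24.198% Rl-164.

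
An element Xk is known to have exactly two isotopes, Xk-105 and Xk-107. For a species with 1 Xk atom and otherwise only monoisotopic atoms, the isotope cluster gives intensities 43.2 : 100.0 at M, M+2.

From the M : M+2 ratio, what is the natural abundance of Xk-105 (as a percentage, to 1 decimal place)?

30.2%

If p is the fraction of Xk that is Xk-105, then I(M+2)/I(M) = [C(1,1)·p^0·(1−p)] / p^1 = 1·(1−p)/p = 100.0/43.2 = 2.3148
(1−p)/p = 2.3148/1 = 2.3148  ⇒  p = 1/(1 + 2.3148) = 0.3017
Xk-105: 30.2%, Xk-107: 69.8%.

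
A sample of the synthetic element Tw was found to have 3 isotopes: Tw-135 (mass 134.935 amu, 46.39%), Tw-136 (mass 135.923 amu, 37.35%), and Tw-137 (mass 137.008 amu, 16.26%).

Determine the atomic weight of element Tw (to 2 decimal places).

Average mass = Σ (abundance × isotope mass) = 0.4639 × 134.935 + 0.3735 × 135.923 + 0.1626 × 137.008
= 62.5963 + 50.7672 + 22.2775 = 135.6410 amu

135.64 amu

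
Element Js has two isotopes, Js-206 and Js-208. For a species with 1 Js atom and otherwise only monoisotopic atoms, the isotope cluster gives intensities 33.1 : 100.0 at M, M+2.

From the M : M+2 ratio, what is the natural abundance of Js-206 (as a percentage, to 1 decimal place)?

If p is the fraction of Js that is Js-206, then I(M+2)/I(M) = [C(1,1)·p^0·(1−p)] / p^1 = 1·(1−p)/p = 100.0/33.1 = 3.0211
(1−p)/p = 3.0211/1 = 3.0211  ⇒  p = 1/(1 + 3.0211) = 0.2487
Js-206: 24.9%, Js-208: 75.1%.

24.9%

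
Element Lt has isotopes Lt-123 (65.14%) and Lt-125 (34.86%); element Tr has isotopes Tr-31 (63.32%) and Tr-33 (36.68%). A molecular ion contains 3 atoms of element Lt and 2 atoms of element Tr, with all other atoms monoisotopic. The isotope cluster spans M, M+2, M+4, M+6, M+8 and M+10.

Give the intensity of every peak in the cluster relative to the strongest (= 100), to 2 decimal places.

32.74 : 90.48 : 100.00 : 55.24 : 15.25 : 1.68

Element Lt pattern (n=3): 0.27640332 : 0.44375591 : 0.23747821 : 0.04236256
Element Tr pattern (n=2): 0.40094224 : 0.46451552 : 0.13454224
Convolve the two distributions (both contribute in 2-u steps):
  M: 0.27640332×0.40094224 = 0.110822
  M+2: 0.27640332×0.46451552 + 0.44375591×0.40094224 = 0.306314
  M+4: 0.27640332×0.13454224 + 0.44375591×0.46451552 + 0.23747821×0.40094224 = 0.338534
  M+6: 0.44375591×0.13454224 + 0.23747821×0.46451552 + 0.04236256×0.40094224 = 0.187001
  M+8: 0.23747821×0.13454224 + 0.04236256×0.46451552 = 0.051629
  M+10: 0.04236256×0.13454224 = 0.005700
Scale to base peak (0.338534) = 100: 32.74 : 90.48 : 100.00 : 55.24 : 15.25 : 1.68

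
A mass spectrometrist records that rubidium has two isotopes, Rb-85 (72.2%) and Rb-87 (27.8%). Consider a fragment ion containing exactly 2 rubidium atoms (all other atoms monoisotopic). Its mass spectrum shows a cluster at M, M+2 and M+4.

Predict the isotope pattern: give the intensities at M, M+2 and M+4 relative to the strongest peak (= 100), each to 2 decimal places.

100.00 : 77.01 : 14.83

Each Rb atom is independently Rb-85 (p = 0.722) or Rb-87 (q = 0.278); the cluster is the binomial expansion (p + q)^2.
P(M) = 0.722^2 = 0.521284
P(M+2) = 2 × 0.722^1 × 0.278^1 = 0.401432
P(M+4) = 0.278^2 = 0.077284
The M peak is largest (0.521284); scaling to 100 gives 100.00 : 77.01 : 14.83.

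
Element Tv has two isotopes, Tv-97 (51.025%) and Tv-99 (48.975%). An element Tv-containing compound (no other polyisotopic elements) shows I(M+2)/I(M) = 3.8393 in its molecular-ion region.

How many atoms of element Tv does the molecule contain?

4

For n independent Tv atoms, I(M+2)/I(M) = n · (abundance Tv-99) / (abundance Tv-97) = n · 0.48975/0.51025.
n = 3.8393 × 0.51025/0.48975 = 4.00 ≈ 4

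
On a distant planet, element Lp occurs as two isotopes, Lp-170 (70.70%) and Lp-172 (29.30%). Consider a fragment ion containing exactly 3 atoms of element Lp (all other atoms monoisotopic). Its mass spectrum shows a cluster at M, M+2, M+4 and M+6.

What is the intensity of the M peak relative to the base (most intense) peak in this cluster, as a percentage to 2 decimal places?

(0.7070 + 0.2930)^3 gives M 0.3534, M+2 0.4394, M+4 0.1821, M+6 0.0252; the largest is M+2.
P(M+2) = C(3,1) × 0.7070^2 × 0.2930^1 = 3 × 0.499849 × 0.2930 = 0.439367 (base)
P(M) = C(3,0) × 0.7070^3 × 0.2930^0 = 1 × 0.35339324 × 1.0000 = 0.353393
Relative intensity = 0.353393 / 0.439367 × 100 = 80.43

80.43%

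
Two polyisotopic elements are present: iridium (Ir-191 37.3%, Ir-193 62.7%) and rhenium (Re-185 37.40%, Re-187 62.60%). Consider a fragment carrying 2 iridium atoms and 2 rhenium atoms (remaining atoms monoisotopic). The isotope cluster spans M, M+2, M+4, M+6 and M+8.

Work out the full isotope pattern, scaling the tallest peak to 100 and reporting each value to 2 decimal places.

Iridium pattern (n=2): 0.139129 : 0.467742 : 0.393129
Rhenium pattern (n=2): 0.139876 : 0.468248 : 0.391876
Convolve the two distributions (both contribute in 2-u steps):
  M: 0.139129×0.139876 = 0.019461
  M+2: 0.139129×0.468248 + 0.467742×0.139876 = 0.130573
  M+4: 0.139129×0.391876 + 0.467742×0.468248 + 0.393129×0.139876 = 0.328530
  M+6: 0.467742×0.391876 + 0.393129×0.468248 = 0.367379
  M+8: 0.393129×0.391876 = 0.154058
Scale to base peak (0.367379) = 100: 5.30 : 35.54 : 89.43 : 100.00 : 41.93

5.30 : 35.54 : 89.43 : 100.00 : 41.93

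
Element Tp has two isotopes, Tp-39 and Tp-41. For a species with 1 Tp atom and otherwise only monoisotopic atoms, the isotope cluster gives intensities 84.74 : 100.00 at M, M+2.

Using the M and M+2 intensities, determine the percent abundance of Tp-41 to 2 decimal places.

54.13%

Write p for the Tp-39 fraction. I(M+2)/I(M) = [C(1,1)·p^0·(1−p)] / p^1 = 1·(1−p)/p = 100.00/84.74 = 1.1801
(1−p)/p = 1.1801/1 = 1.1801  ⇒  p = 1/(1 + 1.1801) = 0.4587
Tp-39: 45.87%, Tp-41: 54.13%.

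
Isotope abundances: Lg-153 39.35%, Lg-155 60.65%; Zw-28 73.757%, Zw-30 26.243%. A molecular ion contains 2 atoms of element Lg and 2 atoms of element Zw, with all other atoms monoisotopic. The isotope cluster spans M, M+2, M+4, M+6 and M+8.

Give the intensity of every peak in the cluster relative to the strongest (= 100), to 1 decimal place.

21.3 : 80.8 : 100.0 : 44.3 : 6.4

Element Lg pattern (n=2): 0.15484225 : 0.4773155 : 0.36784225
Element Zw pattern (n=2): 0.5440095 : 0.38712099 : 0.0688695
Convolve the two distributions (both contribute in 2-u steps):
  M: 0.15484225×0.5440095 = 0.084236
  M+2: 0.15484225×0.38712099 + 0.4773155×0.5440095 = 0.319607
  M+4: 0.15484225×0.0688695 + 0.4773155×0.38712099 + 0.36784225×0.5440095 = 0.395552
  M+6: 0.4773155×0.0688695 + 0.36784225×0.38712099 = 0.175272
  M+8: 0.36784225×0.0688695 = 0.025333
Scale to base peak (0.395552) = 100: 21.3 : 80.8 : 100.0 : 44.3 : 6.4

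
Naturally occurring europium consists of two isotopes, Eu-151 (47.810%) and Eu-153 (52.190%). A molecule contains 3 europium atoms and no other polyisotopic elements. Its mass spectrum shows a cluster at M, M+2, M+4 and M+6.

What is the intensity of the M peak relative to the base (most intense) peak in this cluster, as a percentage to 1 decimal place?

28.0%

Term probabilities: M 0.1093, M+2 0.3579, M+4 0.3907, M+6 0.1422. Base peak = M+4.
P(M+4) = C(3,2) × 0.47810^1 × 0.52190^2 = 3 × 0.4781 × 0.27237961 = 0.390674 (base)
P(M) = C(3,0) × 0.47810^3 × 0.52190^0 = 1 × 0.10928391 × 1.0000 = 0.109284
Relative intensity = 0.109284 / 0.390674 × 100 = 28.0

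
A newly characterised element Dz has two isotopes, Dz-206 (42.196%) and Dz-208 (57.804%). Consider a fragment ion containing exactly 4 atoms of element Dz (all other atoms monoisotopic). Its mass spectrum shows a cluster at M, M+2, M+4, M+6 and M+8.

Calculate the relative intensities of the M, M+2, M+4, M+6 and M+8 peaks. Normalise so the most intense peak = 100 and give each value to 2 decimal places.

8.88 : 48.67 : 100.00 : 91.33 : 31.28

The 4 Dz atoms are independent, so intensities follow the terms of (0.42196 + 0.57804)^4.
P(M) = 0.42196^4 = 0.031702
P(M+2) = 4 × 0.42196^3 × 0.57804^1 = 0.173713
P(M+4) = 6 × 0.42196^2 × 0.57804^2 = 0.356952
P(M+6) = 4 × 0.42196^1 × 0.57804^3 = 0.325991
P(M+8) = 0.57804^4 = 0.111643
The M+4 peak is largest (0.356952); scaling to 100 gives 8.88 : 48.67 : 100.00 : 91.33 : 31.28.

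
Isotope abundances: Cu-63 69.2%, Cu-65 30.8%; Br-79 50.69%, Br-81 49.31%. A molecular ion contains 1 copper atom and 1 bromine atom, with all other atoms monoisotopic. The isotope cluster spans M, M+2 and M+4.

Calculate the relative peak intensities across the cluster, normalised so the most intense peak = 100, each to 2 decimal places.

Copper pattern (n=1): 0.6920 : 0.3080
Bromine pattern (n=1): 0.5069 : 0.4931
Convolve the two distributions (both contribute in 2-u steps):
  M: 0.6920×0.5069 = 0.350775
  M+2: 0.6920×0.4931 + 0.3080×0.5069 = 0.497350
  M+4: 0.3080×0.4931 = 0.151875
Scale to base peak (0.497350) = 100: 70.53 : 100.00 : 30.54

70.53 : 100.00 : 30.54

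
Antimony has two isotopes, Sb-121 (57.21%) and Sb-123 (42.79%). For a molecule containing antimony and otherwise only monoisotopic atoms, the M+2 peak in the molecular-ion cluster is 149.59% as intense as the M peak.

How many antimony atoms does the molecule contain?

For n independent Sb atoms, I(M+2)/I(M) = n · (abundance Sb-123) / (abundance Sb-121) = n · 0.4279/0.5721.
n = 1.4959 × 0.5721/0.4279 = 2.00 ≈ 2

2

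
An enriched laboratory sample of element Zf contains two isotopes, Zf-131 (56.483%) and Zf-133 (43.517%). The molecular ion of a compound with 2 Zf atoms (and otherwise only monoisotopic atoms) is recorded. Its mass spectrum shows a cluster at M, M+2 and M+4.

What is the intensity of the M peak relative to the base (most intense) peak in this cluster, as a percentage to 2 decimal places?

Term probabilities: M 0.3190, M+2 0.4916, M+4 0.1894. Base peak = M+2.
P(M+2) = C(2,1) × 0.56483^1 × 0.43517^1 = 2 × 0.56483 × 0.43517 = 0.491594 (base)
P(M) = C(2,0) × 0.56483^2 × 0.43517^0 = 1 × 0.31903293 × 1.0000 = 0.319033
Relative intensity = 0.319033 / 0.491594 × 100 = 64.90

64.90%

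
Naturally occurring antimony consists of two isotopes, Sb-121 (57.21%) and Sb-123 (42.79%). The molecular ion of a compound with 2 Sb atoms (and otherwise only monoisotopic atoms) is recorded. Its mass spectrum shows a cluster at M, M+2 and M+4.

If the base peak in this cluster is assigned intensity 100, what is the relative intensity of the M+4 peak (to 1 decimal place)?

Binomial terms of (0.5721 + 0.4279)^2: M 0.3273, M+2 0.4896, M+4 0.1831 → M+2 is the base peak.
P(M+2) = C(2,1) × 0.5721^1 × 0.4279^1 = 2 × 0.5721 × 0.4279 = 0.489603 (base)
P(M+4) = C(2,2) × 0.5721^0 × 0.4279^2 = 1 × 1.0000 × 0.18309841 = 0.183098
Relative intensity = 0.183098 / 0.489603 × 100 = 37.4

37.4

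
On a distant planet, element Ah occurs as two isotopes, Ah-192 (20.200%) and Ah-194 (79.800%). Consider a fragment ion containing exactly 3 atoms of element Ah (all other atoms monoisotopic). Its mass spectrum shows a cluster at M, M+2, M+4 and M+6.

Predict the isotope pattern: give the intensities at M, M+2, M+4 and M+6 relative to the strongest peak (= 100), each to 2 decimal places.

1.62 : 19.22 : 75.94 : 100.00

The 3 Ah atoms are independent, so intensities follow the terms of (0.20200 + 0.79800)^3.
P(M) = 0.20200^3 = 0.008242
P(M+2) = 3 × 0.20200^2 × 0.79800^1 = 0.097685
P(M+4) = 3 × 0.20200^1 × 0.79800^2 = 0.385903
P(M+6) = 0.79800^3 = 0.508170
The M+6 peak is largest (0.508170); scaling to 100 gives 1.62 : 19.22 : 75.94 : 100.00.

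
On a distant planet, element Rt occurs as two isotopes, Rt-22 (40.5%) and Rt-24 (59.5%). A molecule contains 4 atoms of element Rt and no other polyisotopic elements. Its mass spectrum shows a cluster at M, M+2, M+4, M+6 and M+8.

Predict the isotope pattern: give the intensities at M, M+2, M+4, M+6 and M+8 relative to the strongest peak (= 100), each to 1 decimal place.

7.7 : 45.4 : 100.0 : 97.9 : 36.0

Expanding (0.405 + 0.595)^4:
P(M) = 0.405^4 = 0.026904
P(M+2) = 4 × 0.405^3 × 0.595^1 = 0.158104
P(M+4) = 6 × 0.405^2 × 0.595^2 = 0.348414
P(M+6) = 4 × 0.405^1 × 0.595^3 = 0.341245
P(M+8) = 0.595^4 = 0.125334
The M+4 peak is largest (0.348414); scaling to 100 gives 7.7 : 45.4 : 100.0 : 97.9 : 36.0.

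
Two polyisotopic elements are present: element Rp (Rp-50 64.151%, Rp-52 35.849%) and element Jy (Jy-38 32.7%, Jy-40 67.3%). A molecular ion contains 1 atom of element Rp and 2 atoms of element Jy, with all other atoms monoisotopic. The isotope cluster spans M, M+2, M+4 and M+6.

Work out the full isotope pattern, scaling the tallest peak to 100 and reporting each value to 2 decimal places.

15.30 : 71.53 : 100.00 : 36.22

Element Rp pattern (n=1): 0.64151 : 0.35849
Element Jy pattern (n=2): 0.106929 : 0.440142 : 0.452929
Convolve the two distributions (both contribute in 2-u steps):
  M: 0.64151×0.106929 = 0.068596
  M+2: 0.64151×0.440142 + 0.35849×0.106929 = 0.320688
  M+4: 0.64151×0.452929 + 0.35849×0.440142 = 0.448345
  M+6: 0.35849×0.452929 = 0.162371
Scale to base peak (0.448345) = 100: 15.30 : 71.53 : 100.00 : 36.22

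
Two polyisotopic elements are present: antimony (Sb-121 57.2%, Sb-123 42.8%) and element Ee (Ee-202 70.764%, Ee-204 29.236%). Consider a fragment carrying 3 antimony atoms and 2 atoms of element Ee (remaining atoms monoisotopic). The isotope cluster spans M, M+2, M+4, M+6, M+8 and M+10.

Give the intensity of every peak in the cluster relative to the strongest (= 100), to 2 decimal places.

26.99 : 82.89 : 100.00 : 59.11 : 17.08 : 1.93

Antimony pattern (n=3): 0.18714925 : 0.42010426 : 0.31434374 : 0.07840275
Element Ee pattern (n=2): 0.50075437 : 0.41377126 : 0.08547437
Convolve the two distributions (both contribute in 2-u steps):
  M: 0.18714925×0.50075437 = 0.093716
  M+2: 0.18714925×0.41377126 + 0.42010426×0.50075437 = 0.287806
  M+4: 0.18714925×0.08547437 + 0.42010426×0.41377126 + 0.31434374×0.50075437 = 0.347233
  M+6: 0.42010426×0.08547437 + 0.31434374×0.41377126 + 0.07840275×0.50075437 = 0.205235
  M+8: 0.31434374×0.08547437 + 0.07840275×0.41377126 = 0.059309
  M+10: 0.07840275×0.08547437 = 0.006701
Scale to base peak (0.347233) = 100: 26.99 : 82.89 : 100.00 : 59.11 : 17.08 : 1.93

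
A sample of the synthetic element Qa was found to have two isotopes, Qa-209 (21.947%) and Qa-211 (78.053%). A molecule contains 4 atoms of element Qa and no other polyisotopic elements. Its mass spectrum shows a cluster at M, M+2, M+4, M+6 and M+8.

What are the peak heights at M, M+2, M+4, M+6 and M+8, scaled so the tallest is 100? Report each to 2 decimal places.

Each Qa atom is independently Qa-209 (p = 0.21947) or Qa-211 (q = 0.78053); the cluster is the binomial expansion (p + q)^4.
P(M) = 0.21947^4 = 0.002320
P(M+2) = 4 × 0.21947^3 × 0.78053^1 = 0.033005
P(M+4) = 6 × 0.21947^2 × 0.78053^2 = 0.176068
P(M+6) = 4 × 0.21947^1 × 0.78053^3 = 0.417450
P(M+8) = 0.78053^4 = 0.371158
The M+6 peak is largest (0.417450); scaling to 100 gives 0.56 : 7.91 : 42.18 : 100.00 : 88.91.

0.56 : 7.91 : 42.18 : 100.00 : 88.91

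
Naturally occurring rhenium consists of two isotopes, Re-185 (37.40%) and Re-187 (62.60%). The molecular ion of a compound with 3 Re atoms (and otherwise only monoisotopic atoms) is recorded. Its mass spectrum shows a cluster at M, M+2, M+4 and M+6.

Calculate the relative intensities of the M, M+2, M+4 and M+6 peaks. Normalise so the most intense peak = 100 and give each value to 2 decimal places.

Each Re atom is independently Re-185 (p = 0.3740) or Re-187 (q = 0.6260); the cluster is the binomial expansion (p + q)^3.
P(M) = 0.3740^3 = 0.052314
P(M+2) = 3 × 0.3740^2 × 0.6260^1 = 0.262687
P(M+4) = 3 × 0.3740^1 × 0.6260^2 = 0.439685
P(M+6) = 0.6260^3 = 0.245314
The M+4 peak is largest (0.439685); scaling to 100 gives 11.90 : 59.74 : 100.00 : 55.79.

11.90 : 59.74 : 100.00 : 55.79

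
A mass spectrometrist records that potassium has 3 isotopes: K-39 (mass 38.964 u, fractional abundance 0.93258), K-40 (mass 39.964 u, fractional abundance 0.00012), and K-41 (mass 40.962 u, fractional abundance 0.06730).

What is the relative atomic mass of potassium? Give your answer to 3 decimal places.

The abundance-weighted mean is 0.93258 × 38.964 + 0.00012 × 39.964 + 0.06730 × 40.962
= 36.3370 + 0.0048 + 2.7567 = 39.0985 u

39.099 u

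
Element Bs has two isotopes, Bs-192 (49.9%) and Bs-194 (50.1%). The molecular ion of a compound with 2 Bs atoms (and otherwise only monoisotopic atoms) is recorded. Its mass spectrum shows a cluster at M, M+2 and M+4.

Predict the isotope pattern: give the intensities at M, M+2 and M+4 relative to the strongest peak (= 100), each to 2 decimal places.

Each Bs atom is independently Bs-192 (p = 0.499) or Bs-194 (q = 0.501); the cluster is the binomial expansion (p + q)^2.
P(M) = 0.499^2 = 0.249001
P(M+2) = 2 × 0.499^1 × 0.501^1 = 0.499998
P(M+4) = 0.501^2 = 0.251001
The M+2 peak is largest (0.499998); scaling to 100 gives 49.80 : 100.00 : 50.20.

49.80 : 100.00 : 50.20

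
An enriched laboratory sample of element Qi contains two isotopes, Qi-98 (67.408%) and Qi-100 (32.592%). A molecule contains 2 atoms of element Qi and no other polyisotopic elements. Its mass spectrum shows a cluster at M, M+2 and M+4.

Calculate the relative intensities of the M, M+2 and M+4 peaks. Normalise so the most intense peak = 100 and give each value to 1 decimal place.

The 2 Qi atoms are independent, so intensities follow the terms of (0.67408 + 0.32592)^2.
P(M) = 0.67408^2 = 0.454384
P(M+2) = 2 × 0.67408^1 × 0.32592^1 = 0.439392
P(M+4) = 0.32592^2 = 0.106224
The M peak is largest (0.454384); scaling to 100 gives 100.0 : 96.7 : 23.4.

100.0 : 96.7 : 23.4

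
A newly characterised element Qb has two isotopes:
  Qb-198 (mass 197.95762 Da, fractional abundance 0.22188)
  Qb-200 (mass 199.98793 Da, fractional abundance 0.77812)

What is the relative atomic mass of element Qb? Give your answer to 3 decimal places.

199.537 Da

The abundance-weighted mean is 0.22188 × 197.95762 + 0.77812 × 199.98793
= 43.922837 + 155.614608 = 199.537445 Da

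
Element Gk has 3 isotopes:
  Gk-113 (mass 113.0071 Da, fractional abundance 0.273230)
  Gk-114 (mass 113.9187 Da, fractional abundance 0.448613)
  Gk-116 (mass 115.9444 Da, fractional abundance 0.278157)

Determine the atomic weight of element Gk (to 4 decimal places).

114.2331 Da

Weight each isotope mass by its fractional abundance: 0.273230 × 113.0071 + 0.448613 × 113.9187 + 0.278157 × 115.9444
= 30.87693 + 51.10541 + 32.25075 = 114.23309 Da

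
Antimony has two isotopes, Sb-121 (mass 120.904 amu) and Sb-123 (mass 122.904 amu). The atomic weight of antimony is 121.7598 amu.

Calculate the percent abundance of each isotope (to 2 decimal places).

With x = fraction of Sb-121 (so Sb-123 is 1 − x):
120.904·x + 122.904·(1 − x) = 121.7598
(120.904 − 122.904)·x = 121.7598 − 122.904
x = -1.1442 / -2.000 = 0.57210 → 57.21% Sb-121, 42.79% Sb-123.

Sb-121: 57.21%, Sb-123: 42.79%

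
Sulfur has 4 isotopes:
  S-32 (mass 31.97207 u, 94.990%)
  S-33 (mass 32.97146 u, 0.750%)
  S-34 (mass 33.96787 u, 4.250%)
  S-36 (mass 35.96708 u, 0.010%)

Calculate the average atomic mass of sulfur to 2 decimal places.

32.06 u

Average mass = Σ (abundance × isotope mass) = 0.94990 × 31.97207 + 0.00750 × 32.97146 + 0.04250 × 33.96787 + 0.00010 × 35.96708
= 30.370269 + 0.247286 + 1.443634 + 0.003597 = 32.064786 u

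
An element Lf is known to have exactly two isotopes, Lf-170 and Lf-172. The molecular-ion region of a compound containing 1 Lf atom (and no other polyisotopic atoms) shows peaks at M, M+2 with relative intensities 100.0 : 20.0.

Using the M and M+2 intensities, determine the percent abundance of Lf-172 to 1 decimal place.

16.7%

Write p for the Lf-170 fraction. I(M+2)/I(M) = [C(1,1)·p^0·(1−p)] / p^1 = 1·(1−p)/p = 20.0/100.0 = 0.2000
(1−p)/p = 0.2000/1 = 0.2000  ⇒  p = 1/(1 + 0.2000) = 0.8333
Lf-170: 83.3%, Lf-172: 16.7%.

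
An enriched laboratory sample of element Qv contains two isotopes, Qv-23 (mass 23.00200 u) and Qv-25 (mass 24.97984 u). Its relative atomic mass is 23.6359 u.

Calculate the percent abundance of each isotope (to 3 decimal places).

Qv-23: 67.950%, Qv-25: 32.050%

With x = fraction of Qv-23 (so Qv-25 is 1 − x):
23.00200·x + 24.97984·(1 − x) = 23.6359
(23.00200 − 24.97984)·x = 23.6359 − 24.97984
x = -1.34394 / -1.97784 = 0.67950 → 67.950% Qv-23, 32.050% Qv-25.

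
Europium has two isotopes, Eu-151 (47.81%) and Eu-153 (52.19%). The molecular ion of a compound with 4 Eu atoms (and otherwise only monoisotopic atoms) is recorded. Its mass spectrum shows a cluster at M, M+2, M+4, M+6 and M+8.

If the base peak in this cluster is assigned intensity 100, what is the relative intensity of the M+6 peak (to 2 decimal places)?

72.77

(0.4781 + 0.5219)^4 gives M 0.0522, M+2 0.2281, M+4 0.3736, M+6 0.2719, M+8 0.0742; the largest is M+4.
P(M+4) = C(4,2) × 0.4781^2 × 0.5219^2 = 6 × 0.22857961 × 0.27237961 = 0.373563 (base)
P(M+6) = C(4,3) × 0.4781^1 × 0.5219^3 = 4 × 0.4781 × 0.14215492 = 0.271857
Relative intensity = 0.271857 / 0.373563 × 100 = 72.77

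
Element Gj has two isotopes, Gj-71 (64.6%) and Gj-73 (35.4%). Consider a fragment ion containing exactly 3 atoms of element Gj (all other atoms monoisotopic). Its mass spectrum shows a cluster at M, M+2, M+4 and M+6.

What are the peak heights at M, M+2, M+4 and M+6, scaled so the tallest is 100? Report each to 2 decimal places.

Each Gj atom is independently Gj-71 (p = 0.646) or Gj-73 (q = 0.354); the cluster is the binomial expansion (p + q)^3.
P(M) = 0.646^3 = 0.269586
P(M+2) = 3 × 0.646^2 × 0.354^1 = 0.443190
P(M+4) = 3 × 0.646^1 × 0.354^2 = 0.242862
P(M+6) = 0.354^3 = 0.044362
The M+2 peak is largest (0.443190); scaling to 100 gives 60.83 : 100.00 : 54.80 : 10.01.

60.83 : 100.00 : 54.80 : 10.01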